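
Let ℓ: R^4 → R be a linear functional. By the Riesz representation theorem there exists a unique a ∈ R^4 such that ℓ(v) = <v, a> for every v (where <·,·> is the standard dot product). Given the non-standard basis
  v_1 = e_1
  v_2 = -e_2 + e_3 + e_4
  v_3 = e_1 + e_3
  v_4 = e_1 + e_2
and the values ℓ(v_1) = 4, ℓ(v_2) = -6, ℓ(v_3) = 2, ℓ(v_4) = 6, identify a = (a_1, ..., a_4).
a = (4, 2, -2, -2)

Write a = (a_1, ..., a_4) in the standard basis. For each basis vector v_i, ℓ(v_i) = <v_i, a> is a linear equation in the a_j's. Collect the n equations into a matrix system V a = ℓ, where row i of V is v_i (expressed in the standard basis). Since V is invertible (lower-triangular with 1s on the diagonal, up to permutation), solve by back-substitution:
  V =
[[1, 0, 0, 0],
 [0, -1, 1, 1],
 [1, 0, 1, 0],
 [1, 1, 0, 0]]
  V a = (4, -6, 2, 6)
Solving gives a = (4, 2, -2, -2).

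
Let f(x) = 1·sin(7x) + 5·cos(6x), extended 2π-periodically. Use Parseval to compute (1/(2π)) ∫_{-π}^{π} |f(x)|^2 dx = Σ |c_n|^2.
Σ |c_n|^2 = 13

Expand |f|^2 and use orthogonality of {sin(nx), cos(mx)} on [-π, π]:
  ∫_{-π}^{π} sin(nx)^2 dx = π, ∫ cos(mx)^2 dx = π, and cross terms integrate to 0.
So ∫_{-π}^{π} f(x)^2 dx = 1^2 · π + 5^2 · π = (1 + 25)π.
Divide by 2π: (1 + 25)/2 = 13.
By Parseval, this equals Σ |c_n|^2.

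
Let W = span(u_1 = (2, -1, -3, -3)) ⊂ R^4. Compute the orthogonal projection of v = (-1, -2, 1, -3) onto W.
proj_W(v) = (12/23, -6/23, -18/23, -18/23)

Set up U = [u_1 | ... | u_1] ∈ R^(4×1). The projector onto W = col(U) is P = U (U^T U)^(-1) U^T.
Compute U^T U =
  [23],
and U^T v = (6).
Solve U^T U · c = U^T v for the coefficients: c = (6/23). The projection is proj_W(v) = U c.
Check: (v - proj_W(v)) · u_1 = 0  (should be 0).
Result: proj_W(v) = (12/23, -6/23, -18/23, -18/23).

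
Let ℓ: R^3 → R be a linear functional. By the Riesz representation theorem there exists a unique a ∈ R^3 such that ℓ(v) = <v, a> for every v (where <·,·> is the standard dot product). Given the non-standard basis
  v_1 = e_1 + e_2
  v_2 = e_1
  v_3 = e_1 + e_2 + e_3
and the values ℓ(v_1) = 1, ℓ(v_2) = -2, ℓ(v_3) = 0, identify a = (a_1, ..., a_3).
a = (-2, 3, -1)

Write a = (a_1, ..., a_3) in the standard basis. For each basis vector v_i, ℓ(v_i) = <v_i, a> is a linear equation in the a_j's. Collect the n equations into a matrix system V a = ℓ, where row i of V is v_i (expressed in the standard basis). Since V is invertible (lower-triangular with 1s on the diagonal, up to permutation), solve by back-substitution:
  V =
[[1, 1, 0],
 [1, 0, 0],
 [1, 1, 1]]
  V a = (1, -2, 0)
Solving gives a = (-2, 3, -1).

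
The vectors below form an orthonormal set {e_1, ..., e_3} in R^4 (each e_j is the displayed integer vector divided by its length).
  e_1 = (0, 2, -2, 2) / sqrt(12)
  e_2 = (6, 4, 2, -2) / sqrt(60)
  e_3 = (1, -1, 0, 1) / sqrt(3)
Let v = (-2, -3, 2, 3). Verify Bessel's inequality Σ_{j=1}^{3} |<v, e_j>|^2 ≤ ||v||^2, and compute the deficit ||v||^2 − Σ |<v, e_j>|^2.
Σ |<v, e_j>|^2 = 269/15; ||v||^2 = 26; deficit = 121/15

Write each e_j = u_j / sqrt(<u_j, u_j>) where u_j is the displayed integer vector. Then <v, e_j> = <v, u_j> / sqrt(<u_j, u_j>), so |<v, e_j>|^2 = <v, u_j>^2 / <u_j, u_j>.
Coefficients: <v, e_1> = -4/sqrt(12), <v, e_2> = -26/sqrt(60), <v, e_3> = 4/sqrt(3).
Square and sum: Σ |<v, e_j>|^2 = 269/15.
Compute ||v||^2 = v·v = 26.
Deficit = 26 − 269/15 = 121/15 ≥ 0, confirming Bessel's inequality. (The deficit equals ||v − Σ <v,e_j> e_j||^2, the squared distance from v to span{e_j}.)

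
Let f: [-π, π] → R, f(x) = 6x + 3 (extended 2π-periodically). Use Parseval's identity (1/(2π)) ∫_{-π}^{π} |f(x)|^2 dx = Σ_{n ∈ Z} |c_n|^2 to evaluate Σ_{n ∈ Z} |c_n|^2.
Σ |c_n|^2 = 12π^2 + 9

Expand and integrate term by term over [-π, π]:
  ∫ (6x)^2 dx = 36·(2π^3/3); ∫ 2·6·(3)·x dx = 0 (odd integrand); ∫ 3^2 dx = 9·2π.
So (1/(2π)) ∫_{-π}^{π} (6x + 3)^2 dx = 36π^2/3 + 9 = 12π^2 + 9.
Parseval ⇒ Σ |c_n|^2 = 12π^2 + 9.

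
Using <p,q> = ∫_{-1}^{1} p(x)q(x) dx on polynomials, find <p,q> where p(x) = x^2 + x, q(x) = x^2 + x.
<p,q> = 16/15

Expand the product: p(x)·q(x) = x^4 + 2*x^3 + x^2.
∫_{-1}^{1} of each monomial x^k gives [2/(k+1) if k even, 0 if k odd]. Integrating term-by-term (or equivalently evaluating the antiderivative F(x) = x^5/5 + x^4/2 + x^3/3 at the endpoints):
  F(1) − F(−1) = 31/30 − (-1/30) = 16/15.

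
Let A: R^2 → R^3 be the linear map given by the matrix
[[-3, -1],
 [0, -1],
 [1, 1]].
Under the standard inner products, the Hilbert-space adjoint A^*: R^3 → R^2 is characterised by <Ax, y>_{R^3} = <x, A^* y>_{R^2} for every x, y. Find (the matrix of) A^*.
A^* = A^T =
[[-3, 0, 1],
 [-1, -1, 1]]

For real matrices with standard dot products, the defining identity <Ax, y> = <x, A^* y> gives (Ax)^T y = x^T (A^*) y, i.e. x^T A^T y = x^T (A^*) y. Since this holds for all x, y, we must have A^* = A^T. Therefore
A^* =
[[-3, 0, 1],
 [-1, -1, 1]].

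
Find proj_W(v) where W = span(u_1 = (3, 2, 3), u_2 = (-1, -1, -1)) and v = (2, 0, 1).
proj_W(v) = (3/2, 0, 3/2)

Set up U = [u_1 | ... | u_2] ∈ R^(3×2). The projector onto W = col(U) is P = U (U^T U)^(-1) U^T.
Compute U^T U =
  [22, -8]
  [-8, 3],
and U^T v = (9, -3).
Solve U^T U · c = U^T v for the coefficients: c = (3/2, 3). The projection is proj_W(v) = U c.
Check: (v - proj_W(v)) · u_1 = 0  (should be 0).
Check: (v - proj_W(v)) · u_2 = 0  (should be 0).
Result: proj_W(v) = (3/2, 0, 3/2).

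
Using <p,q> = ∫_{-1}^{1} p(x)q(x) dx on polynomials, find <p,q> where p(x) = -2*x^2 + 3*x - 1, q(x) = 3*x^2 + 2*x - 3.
<p,q> = 48/5

Expand the product: p(x)·q(x) = -6*x^4 + 5*x^3 + 9*x^2 - 11*x + 3.
∫_{-1}^{1} of each monomial x^k gives [2/(k+1) if k even, 0 if k odd]. Integrating term-by-term (or equivalently evaluating the antiderivative F(x) = -6*x^5/5 + 5*x^4/4 + 3*x^3 - 11*x^2/2 + 3*x at the endpoints):
  F(1) − F(−1) = 11/20 − (-181/20) = 48/5.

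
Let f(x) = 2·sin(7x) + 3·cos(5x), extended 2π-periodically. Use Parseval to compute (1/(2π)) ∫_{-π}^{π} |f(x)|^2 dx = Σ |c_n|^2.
Σ |c_n|^2 = 13/2

Expand |f|^2 and use orthogonality of {sin(nx), cos(mx)} on [-π, π]:
  ∫_{-π}^{π} sin(nx)^2 dx = π, ∫ cos(mx)^2 dx = π, and cross terms integrate to 0.
So ∫_{-π}^{π} f(x)^2 dx = 2^2 · π + 3^2 · π = (4 + 9)π.
Divide by 2π: (4 + 9)/2 = 13/2.
By Parseval, this equals Σ |c_n|^2.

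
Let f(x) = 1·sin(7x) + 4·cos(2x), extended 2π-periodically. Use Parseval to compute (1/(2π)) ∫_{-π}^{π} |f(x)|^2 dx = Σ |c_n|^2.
Σ |c_n|^2 = 17/2

Expand |f|^2 and use orthogonality of {sin(nx), cos(mx)} on [-π, π]:
  ∫_{-π}^{π} sin(nx)^2 dx = π, ∫ cos(mx)^2 dx = π, and cross terms integrate to 0.
So ∫_{-π}^{π} f(x)^2 dx = 1^2 · π + 4^2 · π = (1 + 16)π.
Divide by 2π: (1 + 16)/2 = 17/2.
By Parseval, this equals Σ |c_n|^2.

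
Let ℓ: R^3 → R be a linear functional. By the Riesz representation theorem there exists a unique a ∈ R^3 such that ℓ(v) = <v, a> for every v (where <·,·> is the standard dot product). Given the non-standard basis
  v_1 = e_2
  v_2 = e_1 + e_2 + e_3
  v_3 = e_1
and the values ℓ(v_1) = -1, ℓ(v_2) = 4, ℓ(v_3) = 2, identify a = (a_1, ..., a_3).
a = (2, -1, 3)

Write a = (a_1, ..., a_3) in the standard basis. For each basis vector v_i, ℓ(v_i) = <v_i, a> is a linear equation in the a_j's. Collect the n equations into a matrix system V a = ℓ, where row i of V is v_i (expressed in the standard basis). Since V is invertible (lower-triangular with 1s on the diagonal, up to permutation), solve by back-substitution:
  V =
[[0, 1, 0],
 [1, 1, 1],
 [1, 0, 0]]
  V a = (-1, 4, 2)
Solving gives a = (2, -1, 3).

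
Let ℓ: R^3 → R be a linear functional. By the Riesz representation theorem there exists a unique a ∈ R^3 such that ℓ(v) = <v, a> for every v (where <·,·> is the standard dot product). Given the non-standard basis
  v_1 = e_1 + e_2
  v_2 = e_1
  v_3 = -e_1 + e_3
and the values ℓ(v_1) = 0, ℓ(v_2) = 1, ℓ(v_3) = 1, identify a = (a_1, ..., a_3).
a = (1, -1, 2)

Write a = (a_1, ..., a_3) in the standard basis. For each basis vector v_i, ℓ(v_i) = <v_i, a> is a linear equation in the a_j's. Collect the n equations into a matrix system V a = ℓ, where row i of V is v_i (expressed in the standard basis). Since V is invertible (lower-triangular with 1s on the diagonal, up to permutation), solve by back-substitution:
  V =
[[1, 1, 0],
 [1, 0, 0],
 [-1, 0, 1]]
  V a = (0, 1, 1)
Solving gives a = (1, -1, 2).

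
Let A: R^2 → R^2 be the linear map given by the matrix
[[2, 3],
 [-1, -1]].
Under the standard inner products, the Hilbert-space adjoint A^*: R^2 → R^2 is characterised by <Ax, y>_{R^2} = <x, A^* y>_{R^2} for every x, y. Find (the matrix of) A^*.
A^* = A^T =
[[2, -1],
 [3, -1]]

For real matrices with standard dot products, the defining identity <Ax, y> = <x, A^* y> gives (Ax)^T y = x^T (A^*) y, i.e. x^T A^T y = x^T (A^*) y. Since this holds for all x, y, we must have A^* = A^T. Therefore
A^* =
[[2, -1],
 [3, -1]].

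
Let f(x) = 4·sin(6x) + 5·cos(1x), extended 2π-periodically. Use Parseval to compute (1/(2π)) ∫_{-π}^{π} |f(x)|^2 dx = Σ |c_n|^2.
Σ |c_n|^2 = 41/2

Expand |f|^2 and use orthogonality of {sin(nx), cos(mx)} on [-π, π]:
  ∫_{-π}^{π} sin(nx)^2 dx = π, ∫ cos(mx)^2 dx = π, and cross terms integrate to 0.
So ∫_{-π}^{π} f(x)^2 dx = 4^2 · π + 5^2 · π = (16 + 25)π.
Divide by 2π: (16 + 25)/2 = 41/2.
By Parseval, this equals Σ |c_n|^2.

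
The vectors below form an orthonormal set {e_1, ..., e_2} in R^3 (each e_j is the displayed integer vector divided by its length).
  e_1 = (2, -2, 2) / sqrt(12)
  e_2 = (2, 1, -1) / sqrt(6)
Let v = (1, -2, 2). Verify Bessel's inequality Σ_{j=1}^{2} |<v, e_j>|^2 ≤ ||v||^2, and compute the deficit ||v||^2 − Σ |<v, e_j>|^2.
Σ |<v, e_j>|^2 = 9; ||v||^2 = 9; deficit = 0

Write each e_j = u_j / sqrt(<u_j, u_j>) where u_j is the displayed integer vector. Then <v, e_j> = <v, u_j> / sqrt(<u_j, u_j>), so |<v, e_j>|^2 = <v, u_j>^2 / <u_j, u_j>.
Coefficients: <v, e_1> = 10/sqrt(12), <v, e_2> = -2/sqrt(6).
Square and sum: Σ |<v, e_j>|^2 = 9.
Compute ||v||^2 = v·v = 9.
Deficit = 9 − 9 = 0 ≥ 0, confirming Bessel's inequality. (The deficit equals ||v − Σ <v,e_j> e_j||^2, the squared distance from v to span{e_j}.)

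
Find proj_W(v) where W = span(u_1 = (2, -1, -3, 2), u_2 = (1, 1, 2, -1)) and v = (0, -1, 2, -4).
proj_W(v) = (-7/11, 1, 28/11, -17/11)

Set up U = [u_1 | ... | u_2] ∈ R^(4×2). The projector onto W = col(U) is P = U (U^T U)^(-1) U^T.
Compute U^T U =
  [18, -7]
  [-7, 7],
and U^T v = (-13, 7).
Solve U^T U · c = U^T v for the coefficients: c = (-6/11, 5/11). The projection is proj_W(v) = U c.
Check: (v - proj_W(v)) · u_1 = 0  (should be 0).
Check: (v - proj_W(v)) · u_2 = 0  (should be 0).
Result: proj_W(v) = (-7/11, 1, 28/11, -17/11).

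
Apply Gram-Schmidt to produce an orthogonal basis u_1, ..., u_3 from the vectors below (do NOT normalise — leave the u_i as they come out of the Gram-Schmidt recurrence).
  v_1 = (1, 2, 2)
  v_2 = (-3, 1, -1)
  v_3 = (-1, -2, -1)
Orthogonal basis:
  u_1 = (1, 2, 2)
  u_2 = (-8/3, 5/3, -1/3)
  u_3 = (-14/45, -7/18, 49/90)

Apply the Gram-Schmidt recurrence
  u_1 = v_1
  u_i = v_i − Σ_{j<i} ((v_i · u_j) / (u_j · u_j)) · u_j.

Step by step this gives:
  u_1 = (1, 2, 2)
  u_2 = (-8/3, 5/3, -1/3)
  u_3 = (-14/45, -7/18, 49/90)

Orthogonality check:
  u_2 · u_1 = 0 (should be 0)
  u_3 · u_1 = 0 (should be 0)
  u_3 · u_2 = 0 (should be 0)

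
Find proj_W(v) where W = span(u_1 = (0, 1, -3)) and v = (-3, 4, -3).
proj_W(v) = (0, 13/10, -39/10)

Set up U = [u_1 | ... | u_1] ∈ R^(3×1). The projector onto W = col(U) is P = U (U^T U)^(-1) U^T.
Compute U^T U =
  [10],
and U^T v = (13).
Solve U^T U · c = U^T v for the coefficients: c = (13/10). The projection is proj_W(v) = U c.
Check: (v - proj_W(v)) · u_1 = 0  (should be 0).
Result: proj_W(v) = (0, 13/10, -39/10).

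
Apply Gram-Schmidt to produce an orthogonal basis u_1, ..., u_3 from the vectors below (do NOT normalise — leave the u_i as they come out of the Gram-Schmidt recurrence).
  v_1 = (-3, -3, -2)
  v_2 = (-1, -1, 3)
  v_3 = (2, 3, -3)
Orthogonal basis:
  u_1 = (-3, -3, -2)
  u_2 = (-1, -1, 3)
  u_3 = (-1/2, 1/2, 0)

Apply the Gram-Schmidt recurrence
  u_1 = v_1
  u_i = v_i − Σ_{j<i} ((v_i · u_j) / (u_j · u_j)) · u_j.

Step by step this gives:
  u_1 = (-3, -3, -2)
  u_2 = (-1, -1, 3)
  u_3 = (-1/2, 1/2, 0)

Orthogonality check:
  u_2 · u_1 = 0 (should be 0)
  u_3 · u_1 = 0 (should be 0)
  u_3 · u_2 = 0 (should be 0)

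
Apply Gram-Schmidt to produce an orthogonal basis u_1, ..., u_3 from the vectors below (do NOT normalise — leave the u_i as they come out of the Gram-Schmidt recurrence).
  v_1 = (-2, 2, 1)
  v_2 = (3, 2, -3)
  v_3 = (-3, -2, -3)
Orthogonal basis:
  u_1 = (-2, 2, 1)
  u_2 = (17/9, 28/9, -22/9)
  u_3 = (-480/173, -180/173, -600/173)

Apply the Gram-Schmidt recurrence
  u_1 = v_1
  u_i = v_i − Σ_{j<i} ((v_i · u_j) / (u_j · u_j)) · u_j.

Step by step this gives:
  u_1 = (-2, 2, 1)
  u_2 = (17/9, 28/9, -22/9)
  u_3 = (-480/173, -180/173, -600/173)

Orthogonality check:
  u_2 · u_1 = 0 (should be 0)
  u_3 · u_1 = 0 (should be 0)
  u_3 · u_2 = 0 (should be 0)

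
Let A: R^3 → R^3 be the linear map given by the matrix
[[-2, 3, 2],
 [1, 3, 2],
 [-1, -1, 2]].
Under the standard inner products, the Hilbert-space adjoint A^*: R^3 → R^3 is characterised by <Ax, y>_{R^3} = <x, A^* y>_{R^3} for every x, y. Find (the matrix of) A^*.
A^* = A^T =
[[-2, 1, -1],
 [3, 3, -1],
 [2, 2, 2]]

For real matrices with standard dot products, the defining identity <Ax, y> = <x, A^* y> gives (Ax)^T y = x^T (A^*) y, i.e. x^T A^T y = x^T (A^*) y. Since this holds for all x, y, we must have A^* = A^T. Therefore
A^* =
[[-2, 1, -1],
 [3, 3, -1],
 [2, 2, 2]].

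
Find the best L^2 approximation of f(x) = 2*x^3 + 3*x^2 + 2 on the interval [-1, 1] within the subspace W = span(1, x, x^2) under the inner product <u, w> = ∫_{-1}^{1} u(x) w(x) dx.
g(x) = 3*x^2 + 6*x/5 + 2

The best approximation g ∈ W is the orthogonal projection of f onto W. Writing g = a_0 + a_1 x + a_2 x^2, the coefficients solve the normal equations G · a = b where
  G_{ij} = <φ_i, φ_j> and b_i = <f, φ_i>, with φ_0 = 1, φ_1 = x, φ_2 = x^2.
G =
  [2, 0, 2/3]
  [0, 2/3, 0]
  [2/3, 0, 2/5],
b = (6, 4/5, 38/15).
Solving gives a_0 = 2, a_1 = 6/5, a_2 = 3, so
  g(x) = 3*x^2 + 6*x/5 + 2.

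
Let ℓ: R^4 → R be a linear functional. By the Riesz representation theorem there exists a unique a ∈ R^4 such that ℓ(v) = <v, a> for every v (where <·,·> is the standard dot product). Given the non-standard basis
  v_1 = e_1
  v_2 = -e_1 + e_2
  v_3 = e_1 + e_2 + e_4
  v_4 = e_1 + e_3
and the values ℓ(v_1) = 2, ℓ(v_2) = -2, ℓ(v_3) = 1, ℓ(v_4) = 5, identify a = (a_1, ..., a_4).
a = (2, 0, 3, -1)

Write a = (a_1, ..., a_4) in the standard basis. For each basis vector v_i, ℓ(v_i) = <v_i, a> is a linear equation in the a_j's. Collect the n equations into a matrix system V a = ℓ, where row i of V is v_i (expressed in the standard basis). Since V is invertible (lower-triangular with 1s on the diagonal, up to permutation), solve by back-substitution:
  V =
[[1, 0, 0, 0],
 [-1, 1, 0, 0],
 [1, 1, 0, 1],
 [1, 0, 1, 0]]
  V a = (2, -2, 1, 5)
Solving gives a = (2, 0, 3, -1).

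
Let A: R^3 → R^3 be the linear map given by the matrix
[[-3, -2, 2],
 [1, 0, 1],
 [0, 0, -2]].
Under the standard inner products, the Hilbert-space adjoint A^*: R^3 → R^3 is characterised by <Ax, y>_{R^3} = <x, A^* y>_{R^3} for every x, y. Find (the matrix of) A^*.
A^* = A^T =
[[-3, 1, 0],
 [-2, 0, 0],
 [2, 1, -2]]

For real matrices with standard dot products, the defining identity <Ax, y> = <x, A^* y> gives (Ax)^T y = x^T (A^*) y, i.e. x^T A^T y = x^T (A^*) y. Since this holds for all x, y, we must have A^* = A^T. Therefore
A^* =
[[-3, 1, 0],
 [-2, 0, 0],
 [2, 1, -2]].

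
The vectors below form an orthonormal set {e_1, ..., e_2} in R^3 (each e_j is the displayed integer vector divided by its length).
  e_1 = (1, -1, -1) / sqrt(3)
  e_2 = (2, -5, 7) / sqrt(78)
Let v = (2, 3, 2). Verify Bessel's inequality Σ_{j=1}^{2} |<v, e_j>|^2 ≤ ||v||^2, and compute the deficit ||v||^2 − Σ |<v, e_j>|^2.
Σ |<v, e_j>|^2 = 81/26; ||v||^2 = 17; deficit = 361/26

Write each e_j = u_j / sqrt(<u_j, u_j>) where u_j is the displayed integer vector. Then <v, e_j> = <v, u_j> / sqrt(<u_j, u_j>), so |<v, e_j>|^2 = <v, u_j>^2 / <u_j, u_j>.
Coefficients: <v, e_1> = -3/sqrt(3), <v, e_2> = 3/sqrt(78).
Square and sum: Σ |<v, e_j>|^2 = 81/26.
Compute ||v||^2 = v·v = 17.
Deficit = 17 − 81/26 = 361/26 ≥ 0, confirming Bessel's inequality. (The deficit equals ||v − Σ <v,e_j> e_j||^2, the squared distance from v to span{e_j}.)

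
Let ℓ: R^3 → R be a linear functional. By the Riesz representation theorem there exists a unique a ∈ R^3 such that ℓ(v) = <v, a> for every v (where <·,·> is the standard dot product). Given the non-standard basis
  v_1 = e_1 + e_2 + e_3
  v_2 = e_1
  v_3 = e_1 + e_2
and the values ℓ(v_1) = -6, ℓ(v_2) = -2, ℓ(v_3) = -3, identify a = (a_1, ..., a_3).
a = (-2, -1, -3)

Write a = (a_1, ..., a_3) in the standard basis. For each basis vector v_i, ℓ(v_i) = <v_i, a> is a linear equation in the a_j's. Collect the n equations into a matrix system V a = ℓ, where row i of V is v_i (expressed in the standard basis). Since V is invertible (lower-triangular with 1s on the diagonal, up to permutation), solve by back-substitution:
  V =
[[1, 1, 1],
 [1, 0, 0],
 [1, 1, 0]]
  V a = (-6, -2, -3)
Solving gives a = (-2, -1, -3).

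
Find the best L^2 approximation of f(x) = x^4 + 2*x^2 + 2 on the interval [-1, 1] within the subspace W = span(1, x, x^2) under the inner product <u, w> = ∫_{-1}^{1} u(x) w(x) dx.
g(x) = 20*x^2/7 + 67/35

The best approximation g ∈ W is the orthogonal projection of f onto W. Writing g = a_0 + a_1 x + a_2 x^2, the coefficients solve the normal equations G · a = b where
  G_{ij} = <φ_i, φ_j> and b_i = <f, φ_i>, with φ_0 = 1, φ_1 = x, φ_2 = x^2.
G =
  [2, 0, 2/3]
  [0, 2/3, 0]
  [2/3, 0, 2/5],
b = (86/15, 0, 254/105).
Solving gives a_0 = 67/35, a_1 = 0, a_2 = 20/7, so
  g(x) = 20*x^2/7 + 67/35.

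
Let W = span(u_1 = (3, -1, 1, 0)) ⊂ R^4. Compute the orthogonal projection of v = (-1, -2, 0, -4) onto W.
proj_W(v) = (-3/11, 1/11, -1/11, 0)

Set up U = [u_1 | ... | u_1] ∈ R^(4×1). The projector onto W = col(U) is P = U (U^T U)^(-1) U^T.
Compute U^T U =
  [11],
and U^T v = (-1).
Solve U^T U · c = U^T v for the coefficients: c = (-1/11). The projection is proj_W(v) = U c.
Check: (v - proj_W(v)) · u_1 = 0  (should be 0).
Result: proj_W(v) = (-3/11, 1/11, -1/11, 0).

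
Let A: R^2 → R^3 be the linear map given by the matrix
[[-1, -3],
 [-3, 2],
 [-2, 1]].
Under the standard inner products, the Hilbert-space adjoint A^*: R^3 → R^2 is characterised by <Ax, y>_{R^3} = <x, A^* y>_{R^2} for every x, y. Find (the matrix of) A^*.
A^* = A^T =
[[-1, -3, -2],
 [-3, 2, 1]]

For real matrices with standard dot products, the defining identity <Ax, y> = <x, A^* y> gives (Ax)^T y = x^T (A^*) y, i.e. x^T A^T y = x^T (A^*) y. Since this holds for all x, y, we must have A^* = A^T. Therefore
A^* =
[[-1, -3, -2],
 [-3, 2, 1]].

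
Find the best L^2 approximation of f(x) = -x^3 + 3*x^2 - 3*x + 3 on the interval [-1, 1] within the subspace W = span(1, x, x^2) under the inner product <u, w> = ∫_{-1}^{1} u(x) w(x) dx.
g(x) = 3*x^2 - 18*x/5 + 3

The best approximation g ∈ W is the orthogonal projection of f onto W. Writing g = a_0 + a_1 x + a_2 x^2, the coefficients solve the normal equations G · a = b where
  G_{ij} = <φ_i, φ_j> and b_i = <f, φ_i>, with φ_0 = 1, φ_1 = x, φ_2 = x^2.
G =
  [2, 0, 2/3]
  [0, 2/3, 0]
  [2/3, 0, 2/5],
b = (8, -12/5, 16/5).
Solving gives a_0 = 3, a_1 = -18/5, a_2 = 3, so
  g(x) = 3*x^2 - 18*x/5 + 3.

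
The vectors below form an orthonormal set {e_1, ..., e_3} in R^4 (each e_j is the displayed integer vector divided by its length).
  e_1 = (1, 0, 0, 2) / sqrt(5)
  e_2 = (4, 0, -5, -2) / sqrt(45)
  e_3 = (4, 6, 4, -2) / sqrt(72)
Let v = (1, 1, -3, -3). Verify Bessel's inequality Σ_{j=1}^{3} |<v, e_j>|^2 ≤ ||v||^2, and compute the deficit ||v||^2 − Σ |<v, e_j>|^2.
Σ |<v, e_j>|^2 = 172/9; ||v||^2 = 20; deficit = 8/9

Write each e_j = u_j / sqrt(<u_j, u_j>) where u_j is the displayed integer vector. Then <v, e_j> = <v, u_j> / sqrt(<u_j, u_j>), so |<v, e_j>|^2 = <v, u_j>^2 / <u_j, u_j>.
Coefficients: <v, e_1> = -5/sqrt(5), <v, e_2> = 25/sqrt(45), <v, e_3> = 4/sqrt(72).
Square and sum: Σ |<v, e_j>|^2 = 172/9.
Compute ||v||^2 = v·v = 20.
Deficit = 20 − 172/9 = 8/9 ≥ 0, confirming Bessel's inequality. (The deficit equals ||v − Σ <v,e_j> e_j||^2, the squared distance from v to span{e_j}.)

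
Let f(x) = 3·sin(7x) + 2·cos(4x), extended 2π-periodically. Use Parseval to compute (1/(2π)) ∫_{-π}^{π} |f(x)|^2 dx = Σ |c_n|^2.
Σ |c_n|^2 = 13/2

Expand |f|^2 and use orthogonality of {sin(nx), cos(mx)} on [-π, π]:
  ∫_{-π}^{π} sin(nx)^2 dx = π, ∫ cos(mx)^2 dx = π, and cross terms integrate to 0.
So ∫_{-π}^{π} f(x)^2 dx = 3^2 · π + 2^2 · π = (9 + 4)π.
Divide by 2π: (9 + 4)/2 = 13/2.
By Parseval, this equals Σ |c_n|^2.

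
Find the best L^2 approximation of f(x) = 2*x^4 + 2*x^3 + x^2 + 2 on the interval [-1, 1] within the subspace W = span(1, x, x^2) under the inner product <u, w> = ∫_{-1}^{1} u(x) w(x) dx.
g(x) = 19*x^2/7 + 6*x/5 + 64/35

The best approximation g ∈ W is the orthogonal projection of f onto W. Writing g = a_0 + a_1 x + a_2 x^2, the coefficients solve the normal equations G · a = b where
  G_{ij} = <φ_i, φ_j> and b_i = <f, φ_i>, with φ_0 = 1, φ_1 = x, φ_2 = x^2.
G =
  [2, 0, 2/3]
  [0, 2/3, 0]
  [2/3, 0, 2/5],
b = (82/15, 4/5, 242/105).
Solving gives a_0 = 64/35, a_1 = 6/5, a_2 = 19/7, so
  g(x) = 19*x^2/7 + 6*x/5 + 64/35.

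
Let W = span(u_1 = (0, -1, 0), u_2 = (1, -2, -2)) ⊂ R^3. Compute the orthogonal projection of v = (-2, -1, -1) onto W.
proj_W(v) = (0, -1, 0)

Set up U = [u_1 | ... | u_2] ∈ R^(3×2). The projector onto W = col(U) is P = U (U^T U)^(-1) U^T.
Compute U^T U =
  [1, 2]
  [2, 9],
and U^T v = (1, 2).
Solve U^T U · c = U^T v for the coefficients: c = (1, 0). The projection is proj_W(v) = U c.
Check: (v - proj_W(v)) · u_1 = 0  (should be 0).
Check: (v - proj_W(v)) · u_2 = 0  (should be 0).
Result: proj_W(v) = (0, -1, 0).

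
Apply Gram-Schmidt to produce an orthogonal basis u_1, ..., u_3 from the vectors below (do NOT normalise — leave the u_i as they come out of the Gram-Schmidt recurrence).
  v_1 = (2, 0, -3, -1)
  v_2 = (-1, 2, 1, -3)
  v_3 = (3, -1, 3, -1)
Orthogonal basis:
  u_1 = (2, 0, -3, -1)
  u_2 = (-5/7, 2, 4/7, -22/7)
  u_3 = (342/103, -113/103, 262/103, -102/103)

Apply the Gram-Schmidt recurrence
  u_1 = v_1
  u_i = v_i − Σ_{j<i} ((v_i · u_j) / (u_j · u_j)) · u_j.

Step by step this gives:
  u_1 = (2, 0, -3, -1)
  u_2 = (-5/7, 2, 4/7, -22/7)
  u_3 = (342/103, -113/103, 262/103, -102/103)

Orthogonality check:
  u_2 · u_1 = 0 (should be 0)
  u_3 · u_1 = 0 (should be 0)
  u_3 · u_2 = 0 (should be 0)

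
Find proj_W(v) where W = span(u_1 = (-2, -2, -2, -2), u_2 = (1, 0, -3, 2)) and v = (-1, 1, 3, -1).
proj_W(v) = (-5/14, 1/2, 43/14, -17/14)

Set up U = [u_1 | ... | u_2] ∈ R^(4×2). The projector onto W = col(U) is P = U (U^T U)^(-1) U^T.
Compute U^T U =
  [16, 0]
  [0, 14],
and U^T v = (-4, -12).
Solve U^T U · c = U^T v for the coefficients: c = (-1/4, -6/7). The projection is proj_W(v) = U c.
Check: (v - proj_W(v)) · u_1 = 0  (should be 0).
Check: (v - proj_W(v)) · u_2 = 0  (should be 0).
Result: proj_W(v) = (-5/14, 1/2, 43/14, -17/14).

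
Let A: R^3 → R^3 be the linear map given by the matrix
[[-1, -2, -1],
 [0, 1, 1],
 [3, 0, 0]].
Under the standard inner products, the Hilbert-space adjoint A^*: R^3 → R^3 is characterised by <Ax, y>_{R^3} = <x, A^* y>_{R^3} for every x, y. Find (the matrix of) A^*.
A^* = A^T =
[[-1, 0, 3],
 [-2, 1, 0],
 [-1, 1, 0]]

For real matrices with standard dot products, the defining identity <Ax, y> = <x, A^* y> gives (Ax)^T y = x^T (A^*) y, i.e. x^T A^T y = x^T (A^*) y. Since this holds for all x, y, we must have A^* = A^T. Therefore
A^* =
[[-1, 0, 3],
 [-2, 1, 0],
 [-1, 1, 0]].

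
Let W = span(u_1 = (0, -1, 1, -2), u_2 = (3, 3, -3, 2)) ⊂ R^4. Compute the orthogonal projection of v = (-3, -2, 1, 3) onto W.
proj_W(v) = (-153/43, -93/86, 93/86, 111/43)

Set up U = [u_1 | ... | u_2] ∈ R^(4×2). The projector onto W = col(U) is P = U (U^T U)^(-1) U^T.
Compute U^T U =
  [6, -10]
  [-10, 31],
and U^T v = (-3, -12).
Solve U^T U · c = U^T v for the coefficients: c = (-213/86, -51/43). The projection is proj_W(v) = U c.
Check: (v - proj_W(v)) · u_1 = 0  (should be 0).
Check: (v - proj_W(v)) · u_2 = 0  (should be 0).
Result: proj_W(v) = (-153/43, -93/86, 93/86, 111/43).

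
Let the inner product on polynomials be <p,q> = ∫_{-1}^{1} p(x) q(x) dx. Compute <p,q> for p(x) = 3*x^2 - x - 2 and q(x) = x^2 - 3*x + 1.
<p,q> = -2/15

Expand the product: p(x)·q(x) = 3*x^4 - 10*x^3 + 4*x^2 + 5*x - 2.
∫_{-1}^{1} of each monomial x^k gives [2/(k+1) if k even, 0 if k odd]. Integrating term-by-term (or equivalently evaluating the antiderivative F(x) = 3*x^5/5 - 5*x^4/2 + 4*x^3/3 + 5*x^2/2 - 2*x at the endpoints):
  F(1) − F(−1) = -1/15 − (1/15) = -2/15.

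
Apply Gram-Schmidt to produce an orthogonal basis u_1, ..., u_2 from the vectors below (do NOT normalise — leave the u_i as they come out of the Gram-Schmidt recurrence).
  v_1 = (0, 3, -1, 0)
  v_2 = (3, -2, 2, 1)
Orthogonal basis:
  u_1 = (0, 3, -1, 0)
  u_2 = (3, 2/5, 6/5, 1)

Apply the Gram-Schmidt recurrence
  u_1 = v_1
  u_i = v_i − Σ_{j<i} ((v_i · u_j) / (u_j · u_j)) · u_j.

Step by step this gives:
  u_1 = (0, 3, -1, 0)
  u_2 = (3, 2/5, 6/5, 1)

Orthogonality check:
  u_2 · u_1 = 0 (should be 0)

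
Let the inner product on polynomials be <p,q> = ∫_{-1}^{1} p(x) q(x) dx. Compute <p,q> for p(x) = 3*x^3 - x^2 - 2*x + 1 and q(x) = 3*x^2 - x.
<p,q> = 14/15

Expand the product: p(x)·q(x) = 9*x^5 - 6*x^4 - 5*x^3 + 5*x^2 - x.
∫_{-1}^{1} of each monomial x^k gives [2/(k+1) if k even, 0 if k odd]. Integrating term-by-term (or equivalently evaluating the antiderivative F(x) = 3*x^6/2 - 6*x^5/5 - 5*x^4/4 + 5*x^3/3 - x^2/2 at the endpoints):
  F(1) − F(−1) = 13/60 − (-43/60) = 14/15.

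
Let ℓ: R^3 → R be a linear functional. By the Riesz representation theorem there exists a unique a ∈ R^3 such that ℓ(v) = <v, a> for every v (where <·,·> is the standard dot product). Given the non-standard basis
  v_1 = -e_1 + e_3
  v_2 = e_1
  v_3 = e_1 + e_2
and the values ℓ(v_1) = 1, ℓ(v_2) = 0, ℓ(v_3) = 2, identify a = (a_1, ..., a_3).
a = (0, 2, 1)

Write a = (a_1, ..., a_3) in the standard basis. For each basis vector v_i, ℓ(v_i) = <v_i, a> is a linear equation in the a_j's. Collect the n equations into a matrix system V a = ℓ, where row i of V is v_i (expressed in the standard basis). Since V is invertible (lower-triangular with 1s on the diagonal, up to permutation), solve by back-substitution:
  V =
[[-1, 0, 1],
 [1, 0, 0],
 [1, 1, 0]]
  V a = (1, 0, 2)
Solving gives a = (0, 2, 1).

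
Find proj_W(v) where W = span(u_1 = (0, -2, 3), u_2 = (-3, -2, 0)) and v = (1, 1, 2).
proj_W(v) = (27/17, 2/17, 24/17)

Set up U = [u_1 | ... | u_2] ∈ R^(3×2). The projector onto W = col(U) is P = U (U^T U)^(-1) U^T.
Compute U^T U =
  [13, 4]
  [4, 13],
and U^T v = (4, -5).
Solve U^T U · c = U^T v for the coefficients: c = (8/17, -9/17). The projection is proj_W(v) = U c.
Check: (v - proj_W(v)) · u_1 = 0  (should be 0).
Check: (v - proj_W(v)) · u_2 = 0  (should be 0).
Result: proj_W(v) = (27/17, 2/17, 24/17).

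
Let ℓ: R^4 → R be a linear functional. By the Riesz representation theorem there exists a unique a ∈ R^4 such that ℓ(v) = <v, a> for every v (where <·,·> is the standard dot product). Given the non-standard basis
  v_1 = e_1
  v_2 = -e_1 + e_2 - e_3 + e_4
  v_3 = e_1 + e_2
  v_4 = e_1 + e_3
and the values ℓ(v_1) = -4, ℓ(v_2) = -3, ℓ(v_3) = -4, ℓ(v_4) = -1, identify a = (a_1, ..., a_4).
a = (-4, 0, 3, -4)

Write a = (a_1, ..., a_4) in the standard basis. For each basis vector v_i, ℓ(v_i) = <v_i, a> is a linear equation in the a_j's. Collect the n equations into a matrix system V a = ℓ, where row i of V is v_i (expressed in the standard basis). Since V is invertible (lower-triangular with 1s on the diagonal, up to permutation), solve by back-substitution:
  V =
[[1, 0, 0, 0],
 [-1, 1, -1, 1],
 [1, 1, 0, 0],
 [1, 0, 1, 0]]
  V a = (-4, -3, -4, -1)
Solving gives a = (-4, 0, 3, -4).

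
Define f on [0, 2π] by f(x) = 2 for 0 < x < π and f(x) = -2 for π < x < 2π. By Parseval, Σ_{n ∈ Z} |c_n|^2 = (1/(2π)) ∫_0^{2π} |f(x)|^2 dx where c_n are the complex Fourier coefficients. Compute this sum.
Σ |c_n|^2 = 4

Parseval equates the L^2 energy of f (normalised by 1/(2π)) with the ℓ^2 sum of its Fourier coefficients: (1/(2π)) ∫_0^{2π} |f|^2 = Σ |c_n|^2.
Compute the left side: (1/(2π)) [∫_0^π 2^2 dx + ∫_π^{2π} (-2)^2 dx] = (1/(2π)) · (4π + 4π) = (4 + 4)/2 = 4.
So Σ_{n ∈ Z} |c_n|^2 = 4.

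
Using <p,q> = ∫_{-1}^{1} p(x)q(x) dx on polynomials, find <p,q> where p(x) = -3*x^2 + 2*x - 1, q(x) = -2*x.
<p,q> = -8/3

Expand the product: p(x)·q(x) = 6*x^3 - 4*x^2 + 2*x.
∫_{-1}^{1} of each monomial x^k gives [2/(k+1) if k even, 0 if k odd]. Integrating term-by-term (or equivalently evaluating the antiderivative F(x) = 3*x^4/2 - 4*x^3/3 + x^2 at the endpoints):
  F(1) − F(−1) = 7/6 − (23/6) = -8/3.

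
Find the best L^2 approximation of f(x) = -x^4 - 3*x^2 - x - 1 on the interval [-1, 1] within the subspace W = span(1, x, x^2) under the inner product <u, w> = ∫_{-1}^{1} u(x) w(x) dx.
g(x) = -27*x^2/7 - x - 32/35

The best approximation g ∈ W is the orthogonal projection of f onto W. Writing g = a_0 + a_1 x + a_2 x^2, the coefficients solve the normal equations G · a = b where
  G_{ij} = <φ_i, φ_j> and b_i = <f, φ_i>, with φ_0 = 1, φ_1 = x, φ_2 = x^2.
G =
  [2, 0, 2/3]
  [0, 2/3, 0]
  [2/3, 0, 2/5],
b = (-22/5, -2/3, -226/105).
Solving gives a_0 = -32/35, a_1 = -1, a_2 = -27/7, so
  g(x) = -27*x^2/7 - x - 32/35.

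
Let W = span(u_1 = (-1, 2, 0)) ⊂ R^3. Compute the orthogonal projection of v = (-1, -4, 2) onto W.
proj_W(v) = (7/5, -14/5, 0)

Set up U = [u_1 | ... | u_1] ∈ R^(3×1). The projector onto W = col(U) is P = U (U^T U)^(-1) U^T.
Compute U^T U =
  [5],
and U^T v = (-7).
Solve U^T U · c = U^T v for the coefficients: c = (-7/5). The projection is proj_W(v) = U c.
Check: (v - proj_W(v)) · u_1 = 0  (should be 0).
Result: proj_W(v) = (7/5, -14/5, 0).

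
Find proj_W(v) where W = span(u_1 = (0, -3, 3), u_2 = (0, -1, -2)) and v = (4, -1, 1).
proj_W(v) = (0, -1, 1)

Set up U = [u_1 | ... | u_2] ∈ R^(3×2). The projector onto W = col(U) is P = U (U^T U)^(-1) U^T.
Compute U^T U =
  [18, -3]
  [-3, 5],
and U^T v = (6, -1).
Solve U^T U · c = U^T v for the coefficients: c = (1/3, 0). The projection is proj_W(v) = U c.
Check: (v - proj_W(v)) · u_1 = 0  (should be 0).
Check: (v - proj_W(v)) · u_2 = 0  (should be 0).
Result: proj_W(v) = (0, -1, 1).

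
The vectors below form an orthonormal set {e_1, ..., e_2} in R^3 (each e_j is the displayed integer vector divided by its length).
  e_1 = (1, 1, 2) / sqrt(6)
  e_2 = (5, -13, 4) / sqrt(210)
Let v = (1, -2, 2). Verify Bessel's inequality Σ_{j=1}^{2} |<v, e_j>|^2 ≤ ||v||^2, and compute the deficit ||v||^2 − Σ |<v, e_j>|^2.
Σ |<v, e_j>|^2 = 306/35; ||v||^2 = 9; deficit = 9/35

Write each e_j = u_j / sqrt(<u_j, u_j>) where u_j is the displayed integer vector. Then <v, e_j> = <v, u_j> / sqrt(<u_j, u_j>), so |<v, e_j>|^2 = <v, u_j>^2 / <u_j, u_j>.
Coefficients: <v, e_1> = 3/sqrt(6), <v, e_2> = 39/sqrt(210).
Square and sum: Σ |<v, e_j>|^2 = 306/35.
Compute ||v||^2 = v·v = 9.
Deficit = 9 − 306/35 = 9/35 ≥ 0, confirming Bessel's inequality. (The deficit equals ||v − Σ <v,e_j> e_j||^2, the squared distance from v to span{e_j}.)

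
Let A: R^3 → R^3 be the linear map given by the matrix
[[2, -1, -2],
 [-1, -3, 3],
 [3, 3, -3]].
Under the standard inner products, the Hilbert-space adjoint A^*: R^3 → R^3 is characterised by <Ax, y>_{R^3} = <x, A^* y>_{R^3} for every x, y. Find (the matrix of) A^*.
A^* = A^T =
[[2, -1, 3],
 [-1, -3, 3],
 [-2, 3, -3]]

For real matrices with standard dot products, the defining identity <Ax, y> = <x, A^* y> gives (Ax)^T y = x^T (A^*) y, i.e. x^T A^T y = x^T (A^*) y. Since this holds for all x, y, we must have A^* = A^T. Therefore
A^* =
[[2, -1, 3],
 [-1, -3, 3],
 [-2, 3, -3]].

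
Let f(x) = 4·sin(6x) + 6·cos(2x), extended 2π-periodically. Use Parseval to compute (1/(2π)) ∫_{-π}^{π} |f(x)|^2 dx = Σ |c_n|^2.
Σ |c_n|^2 = 26

Expand |f|^2 and use orthogonality of {sin(nx), cos(mx)} on [-π, π]:
  ∫_{-π}^{π} sin(nx)^2 dx = π, ∫ cos(mx)^2 dx = π, and cross terms integrate to 0.
So ∫_{-π}^{π} f(x)^2 dx = 4^2 · π + 6^2 · π = (16 + 36)π.
Divide by 2π: (16 + 36)/2 = 26.
By Parseval, this equals Σ |c_n|^2.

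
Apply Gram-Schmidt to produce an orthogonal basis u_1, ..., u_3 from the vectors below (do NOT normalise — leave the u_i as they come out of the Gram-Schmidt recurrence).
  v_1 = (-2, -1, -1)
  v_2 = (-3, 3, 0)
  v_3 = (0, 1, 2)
Orthogonal basis:
  u_1 = (-2, -1, -1)
  u_2 = (-2, 7/2, 1/2)
  u_3 = (-5/11, -5/11, 15/11)

Apply the Gram-Schmidt recurrence
  u_1 = v_1
  u_i = v_i − Σ_{j<i} ((v_i · u_j) / (u_j · u_j)) · u_j.

Step by step this gives:
  u_1 = (-2, -1, -1)
  u_2 = (-2, 7/2, 1/2)
  u_3 = (-5/11, -5/11, 15/11)

Orthogonality check:
  u_2 · u_1 = 0 (should be 0)
  u_3 · u_1 = 0 (should be 0)
  u_3 · u_2 = 0 (should be 0)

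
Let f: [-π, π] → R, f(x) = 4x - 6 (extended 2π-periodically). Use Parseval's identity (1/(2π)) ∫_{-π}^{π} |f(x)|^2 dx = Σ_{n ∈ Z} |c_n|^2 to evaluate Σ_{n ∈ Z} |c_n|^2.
Σ |c_n|^2 = 16π^2/3 + 36

Expand and integrate term by term over [-π, π]:
  ∫ (4x)^2 dx = 16·(2π^3/3); ∫ 2·4·(-6)·x dx = 0 (odd integrand); ∫ (-6)^2 dx = 36·2π.
So (1/(2π)) ∫_{-π}^{π} (4x - 6)^2 dx = 16π^2/3 + 36 = 16π^2/3 + 36.
Parseval ⇒ Σ |c_n|^2 = 16π^2/3 + 36.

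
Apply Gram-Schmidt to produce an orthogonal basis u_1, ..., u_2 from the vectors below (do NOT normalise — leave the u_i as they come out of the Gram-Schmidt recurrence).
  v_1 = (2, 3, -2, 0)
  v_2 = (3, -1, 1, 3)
Orthogonal basis:
  u_1 = (2, 3, -2, 0)
  u_2 = (49/17, -20/17, 19/17, 3)

Apply the Gram-Schmidt recurrence
  u_1 = v_1
  u_i = v_i − Σ_{j<i} ((v_i · u_j) / (u_j · u_j)) · u_j.

Step by step this gives:
  u_1 = (2, 3, -2, 0)
  u_2 = (49/17, -20/17, 19/17, 3)

Orthogonality check:
  u_2 · u_1 = 0 (should be 0)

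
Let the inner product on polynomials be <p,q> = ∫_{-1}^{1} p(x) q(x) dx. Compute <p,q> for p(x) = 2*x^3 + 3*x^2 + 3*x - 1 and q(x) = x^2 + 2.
<p,q> = 8/15

Expand the product: p(x)·q(x) = 2*x^5 + 3*x^4 + 7*x^3 + 5*x^2 + 6*x - 2.
∫_{-1}^{1} of each monomial x^k gives [2/(k+1) if k even, 0 if k odd]. Integrating term-by-term (or equivalently evaluating the antiderivative F(x) = x^6/3 + 3*x^5/5 + 7*x^4/4 + 5*x^3/3 + 3*x^2 - 2*x at the endpoints):
  F(1) − F(−1) = 107/20 − (289/60) = 8/15.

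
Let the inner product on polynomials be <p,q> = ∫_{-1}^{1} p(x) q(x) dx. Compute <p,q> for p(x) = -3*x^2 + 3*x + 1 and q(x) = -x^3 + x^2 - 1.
<p,q> = -26/15

Expand the product: p(x)·q(x) = 3*x^5 - 6*x^4 + 2*x^3 + 4*x^2 - 3*x - 1.
∫_{-1}^{1} of each monomial x^k gives [2/(k+1) if k even, 0 if k odd]. Integrating term-by-term (or equivalently evaluating the antiderivative F(x) = x^6/2 - 6*x^5/5 + x^4/2 + 4*x^3/3 - 3*x^2/2 - x at the endpoints):
  F(1) − F(−1) = -41/30 − (11/30) = -26/15.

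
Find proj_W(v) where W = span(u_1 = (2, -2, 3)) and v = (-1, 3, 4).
proj_W(v) = (8/17, -8/17, 12/17)

Set up U = [u_1 | ... | u_1] ∈ R^(3×1). The projector onto W = col(U) is P = U (U^T U)^(-1) U^T.
Compute U^T U =
  [17],
and U^T v = (4).
Solve U^T U · c = U^T v for the coefficients: c = (4/17). The projection is proj_W(v) = U c.
Check: (v - proj_W(v)) · u_1 = 0  (should be 0).
Result: proj_W(v) = (8/17, -8/17, 12/17).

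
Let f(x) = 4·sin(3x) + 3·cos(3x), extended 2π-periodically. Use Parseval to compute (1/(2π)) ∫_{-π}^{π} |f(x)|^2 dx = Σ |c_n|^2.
Σ |c_n|^2 = 25/2

Expand |f|^2 and use orthogonality of {sin(nx), cos(mx)} on [-π, π]:
  ∫_{-π}^{π} sin(nx)^2 dx = π, ∫ cos(mx)^2 dx = π, and cross terms integrate to 0.
So ∫_{-π}^{π} f(x)^2 dx = 4^2 · π + 3^2 · π = (16 + 9)π.
Divide by 2π: (16 + 9)/2 = 25/2.
By Parseval, this equals Σ |c_n|^2.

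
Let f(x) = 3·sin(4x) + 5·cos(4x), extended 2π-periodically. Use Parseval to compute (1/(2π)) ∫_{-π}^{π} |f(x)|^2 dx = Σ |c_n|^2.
Σ |c_n|^2 = 17

Expand |f|^2 and use orthogonality of {sin(nx), cos(mx)} on [-π, π]:
  ∫_{-π}^{π} sin(nx)^2 dx = π, ∫ cos(mx)^2 dx = π, and cross terms integrate to 0.
So ∫_{-π}^{π} f(x)^2 dx = 3^2 · π + 5^2 · π = (9 + 25)π.
Divide by 2π: (9 + 25)/2 = 17.
By Parseval, this equals Σ |c_n|^2.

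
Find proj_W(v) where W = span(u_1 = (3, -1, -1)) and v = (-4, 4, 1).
proj_W(v) = (-51/11, 17/11, 17/11)

Set up U = [u_1 | ... | u_1] ∈ R^(3×1). The projector onto W = col(U) is P = U (U^T U)^(-1) U^T.
Compute U^T U =
  [11],
and U^T v = (-17).
Solve U^T U · c = U^T v for the coefficients: c = (-17/11). The projection is proj_W(v) = U c.
Check: (v - proj_W(v)) · u_1 = 0  (should be 0).
Result: proj_W(v) = (-51/11, 17/11, 17/11).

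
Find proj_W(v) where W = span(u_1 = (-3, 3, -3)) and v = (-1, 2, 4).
proj_W(v) = (1/3, -1/3, 1/3)

Set up U = [u_1 | ... | u_1] ∈ R^(3×1). The projector onto W = col(U) is P = U (U^T U)^(-1) U^T.
Compute U^T U =
  [27],
and U^T v = (-3).
Solve U^T U · c = U^T v for the coefficients: c = (-1/9). The projection is proj_W(v) = U c.
Check: (v - proj_W(v)) · u_1 = 0  (should be 0).
Result: proj_W(v) = (1/3, -1/3, 1/3).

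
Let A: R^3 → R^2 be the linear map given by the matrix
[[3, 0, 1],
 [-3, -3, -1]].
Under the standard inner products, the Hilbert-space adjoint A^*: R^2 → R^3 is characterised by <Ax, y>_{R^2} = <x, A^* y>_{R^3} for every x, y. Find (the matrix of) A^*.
A^* = A^T =
[[3, -3],
 [0, -3],
 [1, -1]]

For real matrices with standard dot products, the defining identity <Ax, y> = <x, A^* y> gives (Ax)^T y = x^T (A^*) y, i.e. x^T A^T y = x^T (A^*) y. Since this holds for all x, y, we must have A^* = A^T. Therefore
A^* =
[[3, -3],
 [0, -3],
 [1, -1]].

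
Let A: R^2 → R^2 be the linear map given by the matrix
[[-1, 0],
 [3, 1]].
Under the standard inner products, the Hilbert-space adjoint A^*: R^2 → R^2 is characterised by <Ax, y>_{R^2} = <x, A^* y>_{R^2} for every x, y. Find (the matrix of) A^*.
A^* = A^T =
[[-1, 3],
 [0, 1]]

For real matrices with standard dot products, the defining identity <Ax, y> = <x, A^* y> gives (Ax)^T y = x^T (A^*) y, i.e. x^T A^T y = x^T (A^*) y. Since this holds for all x, y, we must have A^* = A^T. Therefore
A^* =
[[-1, 3],
 [0, 1]].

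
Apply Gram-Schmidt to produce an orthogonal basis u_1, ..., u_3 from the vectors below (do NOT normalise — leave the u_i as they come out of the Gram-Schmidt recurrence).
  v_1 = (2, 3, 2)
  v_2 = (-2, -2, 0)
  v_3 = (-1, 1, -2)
Orthogonal basis:
  u_1 = (2, 3, 2)
  u_2 = (-14/17, -4/17, 20/17)
  u_3 = (-4/3, 4/3, -2/3)

Apply the Gram-Schmidt recurrence
  u_1 = v_1
  u_i = v_i − Σ_{j<i} ((v_i · u_j) / (u_j · u_j)) · u_j.

Step by step this gives:
  u_1 = (2, 3, 2)
  u_2 = (-14/17, -4/17, 20/17)
  u_3 = (-4/3, 4/3, -2/3)

Orthogonality check:
  u_2 · u_1 = 0 (should be 0)
  u_3 · u_1 = 0 (should be 0)
  u_3 · u_2 = 0 (should be 0)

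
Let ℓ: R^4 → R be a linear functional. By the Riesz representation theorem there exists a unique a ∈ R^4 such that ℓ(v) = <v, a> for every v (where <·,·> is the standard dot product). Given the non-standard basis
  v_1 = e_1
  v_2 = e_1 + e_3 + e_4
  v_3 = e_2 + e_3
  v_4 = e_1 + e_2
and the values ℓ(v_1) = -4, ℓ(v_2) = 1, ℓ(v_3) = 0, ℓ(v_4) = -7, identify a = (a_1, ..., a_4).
a = (-4, -3, 3, 2)

Write a = (a_1, ..., a_4) in the standard basis. For each basis vector v_i, ℓ(v_i) = <v_i, a> is a linear equation in the a_j's. Collect the n equations into a matrix system V a = ℓ, where row i of V is v_i (expressed in the standard basis). Since V is invertible (lower-triangular with 1s on the diagonal, up to permutation), solve by back-substitution:
  V =
[[1, 0, 0, 0],
 [1, 0, 1, 1],
 [0, 1, 1, 0],
 [1, 1, 0, 0]]
  V a = (-4, 1, 0, -7)
Solving gives a = (-4, -3, 3, 2).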